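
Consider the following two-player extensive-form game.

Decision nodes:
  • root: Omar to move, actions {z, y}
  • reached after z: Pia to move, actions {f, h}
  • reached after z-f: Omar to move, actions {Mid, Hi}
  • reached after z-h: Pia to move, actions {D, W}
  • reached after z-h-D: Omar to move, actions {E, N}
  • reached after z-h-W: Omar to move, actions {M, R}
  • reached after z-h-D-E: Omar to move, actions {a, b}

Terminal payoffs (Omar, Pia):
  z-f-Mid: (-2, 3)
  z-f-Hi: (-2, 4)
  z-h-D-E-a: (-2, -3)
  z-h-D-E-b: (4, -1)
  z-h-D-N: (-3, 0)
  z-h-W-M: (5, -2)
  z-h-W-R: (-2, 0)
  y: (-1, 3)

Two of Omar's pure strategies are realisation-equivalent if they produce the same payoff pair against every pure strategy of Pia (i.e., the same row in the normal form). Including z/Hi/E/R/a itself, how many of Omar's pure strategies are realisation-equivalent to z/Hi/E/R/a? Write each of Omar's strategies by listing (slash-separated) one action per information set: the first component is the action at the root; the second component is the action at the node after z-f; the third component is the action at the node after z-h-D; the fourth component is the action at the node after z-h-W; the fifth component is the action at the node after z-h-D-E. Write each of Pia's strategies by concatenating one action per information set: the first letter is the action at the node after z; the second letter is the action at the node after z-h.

Row for z/Hi/E/R/a (columns fD, fW, hD, hW): (-2,4) (-2,4) (-2,-3) (-2,0).
Every one of Omar's information sets is on the play path for some reply by Pia when Omar follows z/Hi/E/R/a.
Changing the action at any of them therefore changes at least one column, so only z/Hi/E/R/a itself gives this row.

1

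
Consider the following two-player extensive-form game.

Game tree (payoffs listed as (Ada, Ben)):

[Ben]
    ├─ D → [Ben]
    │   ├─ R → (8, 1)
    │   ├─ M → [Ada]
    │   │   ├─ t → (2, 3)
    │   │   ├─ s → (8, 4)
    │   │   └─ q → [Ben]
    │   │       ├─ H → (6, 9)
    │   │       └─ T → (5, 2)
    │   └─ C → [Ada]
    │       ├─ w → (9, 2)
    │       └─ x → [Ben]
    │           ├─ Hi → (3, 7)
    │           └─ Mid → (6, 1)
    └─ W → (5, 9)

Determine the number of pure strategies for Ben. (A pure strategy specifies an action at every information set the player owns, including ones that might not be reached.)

24

Ben owns the root with actions {D, W} — two choices.
Ben owns the node after D with actions {R, M, C} — three choices.
Ben owns the node after D-M-q with actions {H, T} — two choices.
Ben owns the node after D-C-x with actions {Hi, Mid} — two choices.
A pure strategy fixes one action at each information set independently, so the count is the product 2 × 3 × 2 × 2 = 24.
(For reference, Ada has 6 pure strategies, giving a 24×6 normal-form matrix.)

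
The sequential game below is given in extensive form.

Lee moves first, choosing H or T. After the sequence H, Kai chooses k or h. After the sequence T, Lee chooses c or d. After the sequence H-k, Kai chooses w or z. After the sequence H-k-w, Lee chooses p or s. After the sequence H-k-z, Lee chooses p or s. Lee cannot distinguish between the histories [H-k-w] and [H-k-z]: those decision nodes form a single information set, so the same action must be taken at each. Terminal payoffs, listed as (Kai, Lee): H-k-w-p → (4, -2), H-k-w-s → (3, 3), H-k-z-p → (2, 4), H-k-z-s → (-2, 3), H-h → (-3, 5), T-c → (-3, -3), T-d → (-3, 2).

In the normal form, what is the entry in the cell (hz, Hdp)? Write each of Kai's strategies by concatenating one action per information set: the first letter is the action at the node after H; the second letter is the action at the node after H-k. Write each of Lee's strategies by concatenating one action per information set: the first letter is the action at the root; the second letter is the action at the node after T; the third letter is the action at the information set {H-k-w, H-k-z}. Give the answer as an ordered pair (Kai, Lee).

(-3, 5)

Trace the play path from the root:
  Lee plays H
  Kai plays h at [H]
→ terminal payoff (-3, 5).
(Kai's choice at the node after H-k is never reached on this path, so it doesn't affect the outcome.)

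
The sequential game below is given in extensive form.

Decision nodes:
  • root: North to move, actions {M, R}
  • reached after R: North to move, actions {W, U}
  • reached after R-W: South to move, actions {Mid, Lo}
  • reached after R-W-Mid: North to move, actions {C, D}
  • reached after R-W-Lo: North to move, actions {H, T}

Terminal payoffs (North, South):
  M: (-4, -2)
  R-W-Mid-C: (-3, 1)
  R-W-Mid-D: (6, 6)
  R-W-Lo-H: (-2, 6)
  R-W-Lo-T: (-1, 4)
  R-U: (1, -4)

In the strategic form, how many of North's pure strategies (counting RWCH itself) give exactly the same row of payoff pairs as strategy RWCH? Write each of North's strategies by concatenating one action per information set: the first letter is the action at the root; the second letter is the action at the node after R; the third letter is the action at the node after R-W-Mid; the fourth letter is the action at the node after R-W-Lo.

1

Row for RWCH (columns Mid, Lo): (-3,1) (-2,6).
Every one of North's information sets is on the play path for some reply by South when North follows RWCH.
Changing the action at any of them therefore changes at least one column, so only RWCH itself gives this row.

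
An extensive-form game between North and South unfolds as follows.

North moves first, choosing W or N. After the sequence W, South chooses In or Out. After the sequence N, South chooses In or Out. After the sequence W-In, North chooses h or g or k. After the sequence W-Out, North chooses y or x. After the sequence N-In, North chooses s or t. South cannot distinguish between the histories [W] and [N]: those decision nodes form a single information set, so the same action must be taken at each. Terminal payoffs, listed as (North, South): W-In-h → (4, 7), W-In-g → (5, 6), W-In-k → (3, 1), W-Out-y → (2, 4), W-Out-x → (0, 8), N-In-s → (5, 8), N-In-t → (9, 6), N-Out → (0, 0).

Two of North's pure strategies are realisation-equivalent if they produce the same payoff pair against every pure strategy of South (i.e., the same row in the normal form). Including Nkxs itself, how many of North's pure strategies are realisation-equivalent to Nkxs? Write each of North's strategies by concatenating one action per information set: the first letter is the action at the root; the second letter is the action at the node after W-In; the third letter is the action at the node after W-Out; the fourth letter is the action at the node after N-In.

6

Row for Nkxs (columns In, Out): (5,8) (0,0).
Under Nkxs, North's choice at the node after W-In and at the node after W-Out can never be reached regardless of what South does, so varying those choices leaves every outcome unchanged.
Holding the reachable choices fixed and varying the unreachable ones freely already gives 3 × 2 = 6 equivalent strategies.
No other strategy reproduces this row, so those 6 are the full class: Nhys, Nhxs, Ngys, Ngxs, Nkys, Nkxs.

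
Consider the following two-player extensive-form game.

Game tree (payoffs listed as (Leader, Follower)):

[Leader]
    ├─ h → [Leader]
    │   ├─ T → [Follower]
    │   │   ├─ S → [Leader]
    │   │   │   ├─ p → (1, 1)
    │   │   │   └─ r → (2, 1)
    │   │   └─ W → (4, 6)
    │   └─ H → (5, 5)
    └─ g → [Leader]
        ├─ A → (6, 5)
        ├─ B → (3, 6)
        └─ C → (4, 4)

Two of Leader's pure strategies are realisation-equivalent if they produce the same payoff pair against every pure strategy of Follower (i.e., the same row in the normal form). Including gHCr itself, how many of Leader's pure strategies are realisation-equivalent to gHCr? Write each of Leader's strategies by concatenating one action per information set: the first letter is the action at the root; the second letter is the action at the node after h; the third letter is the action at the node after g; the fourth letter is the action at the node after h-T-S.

4

Row for gHCr (columns S, W): (4,4) (4,4).
Under gHCr, Leader's choice at the node after h and at the node after h-T-S can never be reached regardless of what Follower does, so varying those choices leaves every outcome unchanged.
Holding the reachable choices fixed and varying the unreachable ones freely already gives 2 × 2 = 4 equivalent strategies.
No other strategy reproduces this row, so those 4 are the full class: gTCp, gTCr, gHCp, gHCr.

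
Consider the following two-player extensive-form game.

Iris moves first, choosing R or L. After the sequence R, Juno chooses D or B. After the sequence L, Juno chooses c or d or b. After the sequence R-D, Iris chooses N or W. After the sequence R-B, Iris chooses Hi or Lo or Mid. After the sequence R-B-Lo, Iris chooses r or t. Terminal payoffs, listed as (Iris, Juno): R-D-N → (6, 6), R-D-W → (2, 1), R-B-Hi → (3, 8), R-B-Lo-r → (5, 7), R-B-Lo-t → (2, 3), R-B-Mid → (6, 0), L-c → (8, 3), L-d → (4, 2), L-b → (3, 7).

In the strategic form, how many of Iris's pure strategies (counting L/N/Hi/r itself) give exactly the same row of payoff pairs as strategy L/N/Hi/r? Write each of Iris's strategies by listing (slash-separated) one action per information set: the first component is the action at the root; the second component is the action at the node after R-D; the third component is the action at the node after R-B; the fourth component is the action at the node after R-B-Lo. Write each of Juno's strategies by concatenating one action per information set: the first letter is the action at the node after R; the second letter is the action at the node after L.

Row for L/N/Hi/r (columns Dc, Dd, Db, Bc, Bd, Bb): (8,3) (4,2) (3,7) (8,3) (4,2) (3,7).
Under L/N/Hi/r, Iris's choice at the node after R-D and at the node after R-B and at the node after R-B-Lo can never be reached regardless of what Juno does, so varying those choices leaves every outcome unchanged.
Holding the reachable choices fixed and varying the unreachable ones freely already gives 2 × 3 × 2 = 12 equivalent strategies.
No other strategy reproduces this row, so those 12 are the full class: L/N/Hi/r, L/N/Hi/t, L/N/Lo/r, L/N/Lo/t, L/N/Mid/r, L/N/Mid/t, L/W/Hi/r, L/W/Hi/t, L/W/Lo/r, L/W/Lo/t, L/W/Mid/r, L/W/Mid/t.

12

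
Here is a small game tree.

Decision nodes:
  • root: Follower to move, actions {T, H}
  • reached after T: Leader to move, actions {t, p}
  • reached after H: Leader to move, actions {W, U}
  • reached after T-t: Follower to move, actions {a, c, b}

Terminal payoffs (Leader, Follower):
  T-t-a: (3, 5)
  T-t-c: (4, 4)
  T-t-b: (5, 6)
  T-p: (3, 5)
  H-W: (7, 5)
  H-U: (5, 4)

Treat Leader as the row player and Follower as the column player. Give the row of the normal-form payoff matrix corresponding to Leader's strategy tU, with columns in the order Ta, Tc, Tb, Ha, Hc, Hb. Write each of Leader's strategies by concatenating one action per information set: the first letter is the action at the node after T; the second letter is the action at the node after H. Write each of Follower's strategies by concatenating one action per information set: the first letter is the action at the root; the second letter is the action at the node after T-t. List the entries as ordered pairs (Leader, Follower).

vs Ta: Follower plays T → Leader plays t at [T] → Follower plays a at [T-t] → (3, 5)
vs Tc: Follower plays T → Leader plays t at [T] → Follower plays c at [T-t] → (4, 4)
vs Tb: Follower plays T → Leader plays t at [T] → Follower plays b at [T-t] → (5, 6)
vs Ha: Follower plays H → Leader plays U at [H] → (5, 4)
vs Hc: Follower plays H → Leader plays U at [H] → (5, 4)
vs Hb: Follower plays H → Leader plays U at [H] → (5, 4)

(3,5) (4,4) (5,6) (5,4) (5,4) (5,4)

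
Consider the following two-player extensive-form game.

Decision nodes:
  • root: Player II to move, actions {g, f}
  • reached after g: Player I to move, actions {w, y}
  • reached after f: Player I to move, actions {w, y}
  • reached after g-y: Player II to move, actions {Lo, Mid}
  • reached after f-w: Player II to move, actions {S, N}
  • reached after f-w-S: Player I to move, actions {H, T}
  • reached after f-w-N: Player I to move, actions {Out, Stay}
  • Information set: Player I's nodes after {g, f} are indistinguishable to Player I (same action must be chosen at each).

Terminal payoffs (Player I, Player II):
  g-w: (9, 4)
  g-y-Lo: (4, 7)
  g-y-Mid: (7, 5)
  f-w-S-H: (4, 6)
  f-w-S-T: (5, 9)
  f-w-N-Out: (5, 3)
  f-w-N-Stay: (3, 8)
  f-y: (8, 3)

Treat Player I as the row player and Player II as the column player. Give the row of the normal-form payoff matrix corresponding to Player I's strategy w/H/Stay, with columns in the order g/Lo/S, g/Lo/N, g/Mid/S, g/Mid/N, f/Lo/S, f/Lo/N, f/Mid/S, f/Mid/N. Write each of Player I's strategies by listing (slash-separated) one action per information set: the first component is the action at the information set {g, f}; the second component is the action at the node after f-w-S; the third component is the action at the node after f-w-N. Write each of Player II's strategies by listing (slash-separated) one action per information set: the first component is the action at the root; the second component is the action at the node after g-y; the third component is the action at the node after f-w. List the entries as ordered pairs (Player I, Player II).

(9,4) (9,4) (9,4) (9,4) (4,6) (3,8) (4,6) (3,8)

vs g/Lo/S: Player II plays g → Player I plays w at [g] → (9, 4)
vs g/Lo/N: Player II plays g → Player I plays w at [g] → (9, 4)
vs g/Mid/S: Player II plays g → Player I plays w at [g] → (9, 4)
vs g/Mid/N: Player II plays g → Player I plays w at [g] → (9, 4)
vs f/Lo/S: Player II plays f → Player I plays w at [f] → Player II plays S at [f-w] → Player I plays H at [f-w-S] → (4, 6)
vs f/Lo/N: Player II plays f → Player I plays w at [f] → Player II plays N at [f-w] → Player I plays Stay at [f-w-N] → (3, 8)
vs f/Mid/S: Player II plays f → Player I plays w at [f] → Player II plays S at [f-w] → Player I plays H at [f-w-S] → (4, 6)
vs f/Mid/N: Player II plays f → Player I plays w at [f] → Player II plays N at [f-w] → Player I plays Stay at [f-w-N] → (3, 8)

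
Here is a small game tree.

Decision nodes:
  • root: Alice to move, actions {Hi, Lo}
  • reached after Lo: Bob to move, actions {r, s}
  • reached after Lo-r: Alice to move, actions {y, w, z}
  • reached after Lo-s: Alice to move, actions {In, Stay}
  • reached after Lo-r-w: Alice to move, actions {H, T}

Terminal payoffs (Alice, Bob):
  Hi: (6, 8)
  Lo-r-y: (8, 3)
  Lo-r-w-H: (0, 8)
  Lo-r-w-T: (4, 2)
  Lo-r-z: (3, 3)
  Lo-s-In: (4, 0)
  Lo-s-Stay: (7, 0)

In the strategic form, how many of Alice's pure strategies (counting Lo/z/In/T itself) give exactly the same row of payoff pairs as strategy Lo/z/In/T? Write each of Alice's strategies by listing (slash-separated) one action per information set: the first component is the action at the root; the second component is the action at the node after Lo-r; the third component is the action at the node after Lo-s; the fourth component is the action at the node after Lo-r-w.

Row for Lo/z/In/T (columns r, s): (3,3) (4,0).
Under Lo/z/In/T, Alice's choice at the node after Lo-r-w can never be reached regardless of what Bob does, so varying those choices leaves every outcome unchanged.
Holding the reachable choices fixed and varying the unreachable one freely already gives 2 equivalent strategies.
No other strategy reproduces this row, so those 2 are the full class: Lo/z/In/H, Lo/z/In/T.

2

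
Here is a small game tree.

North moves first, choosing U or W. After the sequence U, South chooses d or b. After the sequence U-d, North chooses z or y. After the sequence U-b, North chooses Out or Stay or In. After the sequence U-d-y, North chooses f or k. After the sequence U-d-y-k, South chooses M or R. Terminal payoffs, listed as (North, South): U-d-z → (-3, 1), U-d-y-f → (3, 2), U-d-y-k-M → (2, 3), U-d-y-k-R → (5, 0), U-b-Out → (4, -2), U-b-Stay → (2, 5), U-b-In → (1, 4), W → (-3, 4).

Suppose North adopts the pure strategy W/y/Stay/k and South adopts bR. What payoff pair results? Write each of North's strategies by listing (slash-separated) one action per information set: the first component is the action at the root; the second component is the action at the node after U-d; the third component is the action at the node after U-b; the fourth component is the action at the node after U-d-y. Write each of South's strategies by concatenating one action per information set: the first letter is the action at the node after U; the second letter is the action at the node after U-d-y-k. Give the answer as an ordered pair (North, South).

(-3, 4)

Trace the play path from the root:
  North plays W
→ terminal payoff (-3, 4).
(North's choice at the node after U-d is never reached on this path, so it doesn't affect the outcome.)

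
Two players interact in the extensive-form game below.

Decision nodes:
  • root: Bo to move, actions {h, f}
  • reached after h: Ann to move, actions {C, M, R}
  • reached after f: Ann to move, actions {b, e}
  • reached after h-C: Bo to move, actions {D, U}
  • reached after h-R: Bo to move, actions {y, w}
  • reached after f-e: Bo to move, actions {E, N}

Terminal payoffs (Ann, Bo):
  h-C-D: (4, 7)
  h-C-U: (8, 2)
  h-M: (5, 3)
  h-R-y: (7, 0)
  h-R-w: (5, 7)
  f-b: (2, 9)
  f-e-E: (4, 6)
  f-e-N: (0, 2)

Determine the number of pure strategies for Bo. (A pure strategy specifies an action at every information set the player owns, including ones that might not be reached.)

Bo owns the root with actions {h, f} — two choices.
Bo owns the node after h-C with actions {D, U} — two choices.
Bo owns the node after h-R with actions {y, w} — two choices.
Bo owns the node after f-e with actions {E, N} — two choices.
A pure strategy fixes one action at each information set independently, so the count is the product 2 × 2 × 2 × 2 = 16.
(For reference, Ann has 6 pure strategies, giving a 16×6 normal-form matrix.)

16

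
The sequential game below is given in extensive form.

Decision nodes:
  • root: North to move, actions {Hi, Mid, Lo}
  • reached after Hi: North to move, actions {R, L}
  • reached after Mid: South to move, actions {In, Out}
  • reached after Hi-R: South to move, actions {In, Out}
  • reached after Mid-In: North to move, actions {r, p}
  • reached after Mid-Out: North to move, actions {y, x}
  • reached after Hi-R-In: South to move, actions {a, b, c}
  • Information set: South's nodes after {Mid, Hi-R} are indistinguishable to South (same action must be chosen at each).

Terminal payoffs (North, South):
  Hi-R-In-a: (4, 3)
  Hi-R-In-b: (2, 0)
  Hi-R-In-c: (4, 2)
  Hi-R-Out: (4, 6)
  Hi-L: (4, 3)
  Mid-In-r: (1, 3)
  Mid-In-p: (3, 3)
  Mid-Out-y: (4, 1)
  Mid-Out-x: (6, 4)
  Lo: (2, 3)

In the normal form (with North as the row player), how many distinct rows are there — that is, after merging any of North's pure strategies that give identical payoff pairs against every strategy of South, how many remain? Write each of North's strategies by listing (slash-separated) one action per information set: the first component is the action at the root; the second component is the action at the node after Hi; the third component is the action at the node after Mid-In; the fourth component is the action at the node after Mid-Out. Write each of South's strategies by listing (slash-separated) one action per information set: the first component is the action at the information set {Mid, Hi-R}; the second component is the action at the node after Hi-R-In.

7

North has 24 pure strategies: Hi/R/r/y, Hi/R/r/x, Hi/R/p/y, Hi/R/p/x, Hi/L/r/y, Hi/L/r/x, Hi/L/p/y, Hi/L/p/x, Mid/R/r/y, Mid/R/r/x, Mid/R/p/y, Mid/R/p/x, Mid/L/r/y, Mid/L/r/x, Mid/L/p/y, Mid/L/p/x, Lo/R/r/y, Lo/R/r/x, Lo/R/p/y, Lo/R/p/x, Lo/L/r/y, Lo/L/r/x, Lo/L/p/y, Lo/L/p/x. Columns: In/a, In/b, In/c, Out/a, Out/b, Out/c.
{Hi/R/r/y, Hi/R/r/x, Hi/R/p/y, Hi/R/p/x} → row (4,3) (2,0) (4,2) (4,6) (4,6) (4,6)
{Hi/L/r/y, Hi/L/r/x, Hi/L/p/y, Hi/L/p/x} → row (4,3) (4,3) (4,3) (4,3) (4,3) (4,3)
{Mid/R/r/y, Mid/L/r/y} → row (1,3) (1,3) (1,3) (4,1) (4,1) (4,1)
{Mid/R/r/x, Mid/L/r/x} → row (1,3) (1,3) (1,3) (6,4) (6,4) (6,4)
{Mid/R/p/y, Mid/L/p/y} → row (3,3) (3,3) (3,3) (4,1) (4,1) (4,1)
{Mid/R/p/x, Mid/L/p/x} → row (3,3) (3,3) (3,3) (6,4) (6,4) (6,4)
{Lo/R/r/y, Lo/R/r/x, Lo/R/p/y, Lo/R/p/x, Lo/L/r/y, Lo/L/r/x, Lo/L/p/y, Lo/L/p/x} → row (2,3) (2,3) (2,3) (2,3) (2,3) (2,3)
That's 7 distinct rows out of 24 strategies.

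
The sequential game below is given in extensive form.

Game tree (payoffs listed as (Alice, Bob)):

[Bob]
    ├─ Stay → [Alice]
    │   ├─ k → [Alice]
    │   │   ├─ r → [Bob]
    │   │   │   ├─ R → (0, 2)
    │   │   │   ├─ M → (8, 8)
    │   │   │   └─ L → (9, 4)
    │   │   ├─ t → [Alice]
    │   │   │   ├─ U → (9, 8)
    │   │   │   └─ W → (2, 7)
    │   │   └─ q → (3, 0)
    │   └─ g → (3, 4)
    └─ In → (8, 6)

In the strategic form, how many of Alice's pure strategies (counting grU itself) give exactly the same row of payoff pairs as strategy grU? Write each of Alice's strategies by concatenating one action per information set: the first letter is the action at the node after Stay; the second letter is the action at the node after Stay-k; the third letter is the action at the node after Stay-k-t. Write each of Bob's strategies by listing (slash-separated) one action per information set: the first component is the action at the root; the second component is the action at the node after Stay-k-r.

6

Row for grU (columns Stay/R, Stay/M, Stay/L, In/R, In/M, In/L): (3,4) (3,4) (3,4) (8,6) (8,6) (8,6).
Under grU, Alice's choice at the node after Stay-k and at the node after Stay-k-t can never be reached regardless of what Bob does, so varying those choices leaves every outcome unchanged.
Holding the reachable choices fixed and varying the unreachable ones freely already gives 3 × 2 = 6 equivalent strategies.
No other strategy reproduces this row, so those 6 are the full class: grU, grW, gtU, gtW, gqU, gqW.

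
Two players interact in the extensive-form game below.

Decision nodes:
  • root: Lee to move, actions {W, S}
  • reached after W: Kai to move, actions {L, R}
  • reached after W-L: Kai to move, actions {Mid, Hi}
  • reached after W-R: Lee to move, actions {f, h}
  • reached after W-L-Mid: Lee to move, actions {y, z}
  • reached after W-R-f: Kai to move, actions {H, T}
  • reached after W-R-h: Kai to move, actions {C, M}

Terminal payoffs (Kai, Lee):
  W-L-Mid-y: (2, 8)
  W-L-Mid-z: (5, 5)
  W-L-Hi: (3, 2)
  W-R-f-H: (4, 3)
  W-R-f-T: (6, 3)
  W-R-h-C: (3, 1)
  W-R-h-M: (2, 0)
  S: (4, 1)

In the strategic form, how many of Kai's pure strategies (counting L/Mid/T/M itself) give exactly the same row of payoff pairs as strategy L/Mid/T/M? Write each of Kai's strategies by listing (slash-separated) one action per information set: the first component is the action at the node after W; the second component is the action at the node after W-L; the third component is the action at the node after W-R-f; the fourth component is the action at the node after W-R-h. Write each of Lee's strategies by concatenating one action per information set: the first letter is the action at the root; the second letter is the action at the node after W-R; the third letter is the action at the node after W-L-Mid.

Row for L/Mid/T/M (columns Wfy, Wfz, Why, Whz, Sfy, Sfz, Shy, Shz): (2,8) (5,5) (2,8) (5,5) (4,1) (4,1) (4,1) (4,1).
Under L/Mid/T/M, Kai's choice at the node after W-R-f and at the node after W-R-h can never be reached regardless of what Lee does, so varying those choices leaves every outcome unchanged.
Holding the reachable choices fixed and varying the unreachable ones freely already gives 2 × 2 = 4 equivalent strategies.
No other strategy reproduces this row, so those 4 are the full class: L/Mid/H/C, L/Mid/H/M, L/Mid/T/C, L/Mid/T/M.

4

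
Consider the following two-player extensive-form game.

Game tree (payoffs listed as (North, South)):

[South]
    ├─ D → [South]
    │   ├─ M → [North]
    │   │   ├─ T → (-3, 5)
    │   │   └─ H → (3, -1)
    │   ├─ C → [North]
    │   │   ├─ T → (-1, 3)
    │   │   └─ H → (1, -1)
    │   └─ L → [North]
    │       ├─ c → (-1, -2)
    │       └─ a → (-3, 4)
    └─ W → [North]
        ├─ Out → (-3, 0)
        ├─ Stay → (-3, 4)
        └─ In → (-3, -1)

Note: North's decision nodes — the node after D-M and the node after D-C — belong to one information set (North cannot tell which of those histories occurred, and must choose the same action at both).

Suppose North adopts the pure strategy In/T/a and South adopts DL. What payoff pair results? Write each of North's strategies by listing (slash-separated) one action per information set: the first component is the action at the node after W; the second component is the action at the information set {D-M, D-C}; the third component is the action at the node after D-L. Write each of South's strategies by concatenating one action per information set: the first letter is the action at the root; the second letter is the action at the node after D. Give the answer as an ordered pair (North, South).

Trace the play path from the root:
  South plays D
  South plays L at [D]
  North plays a at [D-L]
→ terminal payoff (-3, 4).
(North's choice at the node after W is never reached on this path, so it doesn't affect the outcome.)

(-3, 4)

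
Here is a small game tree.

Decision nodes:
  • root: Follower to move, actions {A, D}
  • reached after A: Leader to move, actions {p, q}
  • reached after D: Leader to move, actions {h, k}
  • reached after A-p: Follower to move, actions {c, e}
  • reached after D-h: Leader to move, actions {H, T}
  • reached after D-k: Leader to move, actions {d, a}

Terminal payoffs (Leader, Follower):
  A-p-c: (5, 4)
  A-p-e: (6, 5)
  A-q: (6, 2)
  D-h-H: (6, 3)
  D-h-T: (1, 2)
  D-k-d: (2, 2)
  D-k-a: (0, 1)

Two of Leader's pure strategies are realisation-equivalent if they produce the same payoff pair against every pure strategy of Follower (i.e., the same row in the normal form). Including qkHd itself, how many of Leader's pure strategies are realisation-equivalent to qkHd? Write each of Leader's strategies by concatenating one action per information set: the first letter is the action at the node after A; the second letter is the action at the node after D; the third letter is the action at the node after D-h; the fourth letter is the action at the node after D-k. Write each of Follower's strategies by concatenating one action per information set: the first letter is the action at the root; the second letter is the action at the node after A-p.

Row for qkHd (columns Ac, Ae, Dc, De): (6,2) (6,2) (2,2) (2,2).
Under qkHd, Leader's choice at the node after D-h can never be reached regardless of what Follower does, so varying those choices leaves every outcome unchanged.
Holding the reachable choices fixed and varying the unreachable one freely already gives 2 equivalent strategies.
No other strategy reproduces this row, so those 2 are the full class: qkHd, qkTd.

2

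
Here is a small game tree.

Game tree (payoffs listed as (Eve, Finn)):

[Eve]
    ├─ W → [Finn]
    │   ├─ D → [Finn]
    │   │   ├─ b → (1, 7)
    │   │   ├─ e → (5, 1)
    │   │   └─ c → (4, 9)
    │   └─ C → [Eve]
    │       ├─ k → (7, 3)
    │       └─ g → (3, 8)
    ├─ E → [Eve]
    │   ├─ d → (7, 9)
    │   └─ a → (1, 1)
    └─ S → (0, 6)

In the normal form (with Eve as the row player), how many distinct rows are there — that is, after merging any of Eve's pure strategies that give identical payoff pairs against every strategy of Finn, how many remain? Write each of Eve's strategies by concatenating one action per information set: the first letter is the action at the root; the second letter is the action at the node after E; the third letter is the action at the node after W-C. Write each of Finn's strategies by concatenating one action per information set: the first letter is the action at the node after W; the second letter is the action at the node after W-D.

5

Eve has 12 pure strategies: Wdk, Wdg, Wak, Wag, Edk, Edg, Eak, Eag, Sdk, Sdg, Sak, Sag. Columns: Db, De, Dc, Cb, Ce, Cc.
{Wdk, Wak} → row (1,7) (5,1) (4,9) (7,3) (7,3) (7,3)
{Wdg, Wag} → row (1,7) (5,1) (4,9) (3,8) (3,8) (3,8)
{Edk, Edg} → row (7,9) (7,9) (7,9) (7,9) (7,9) (7,9)
{Eak, Eag} → row (1,1) (1,1) (1,1) (1,1) (1,1) (1,1)
{Sdk, Sdg, Sak, Sag} → row (0,6) (0,6) (0,6) (0,6) (0,6) (0,6)
That's 5 distinct rows out of 12 strategies.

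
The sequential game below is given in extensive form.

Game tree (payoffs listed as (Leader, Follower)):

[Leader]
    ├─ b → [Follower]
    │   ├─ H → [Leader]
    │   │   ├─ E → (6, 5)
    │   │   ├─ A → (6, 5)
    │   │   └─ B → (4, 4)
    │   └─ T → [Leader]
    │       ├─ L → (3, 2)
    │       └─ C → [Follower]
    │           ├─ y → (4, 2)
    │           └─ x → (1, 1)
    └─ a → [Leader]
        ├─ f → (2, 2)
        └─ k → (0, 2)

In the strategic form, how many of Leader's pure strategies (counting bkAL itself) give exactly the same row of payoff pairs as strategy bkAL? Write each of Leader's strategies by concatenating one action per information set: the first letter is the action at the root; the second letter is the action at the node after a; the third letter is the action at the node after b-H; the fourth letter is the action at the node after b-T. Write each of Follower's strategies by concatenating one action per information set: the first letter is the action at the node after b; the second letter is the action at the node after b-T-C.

4

Row for bkAL (columns Hy, Hx, Ty, Tx): (6,5) (6,5) (3,2) (3,2).
Under bkAL, Leader's choice at the node after a can never be reached regardless of what Follower does, so varying those choices leaves every outcome unchanged.
Holding the reachable choices fixed and varying the unreachable one freely already gives 2 equivalent strategies.
Checking the remaining rows, bfEL, bkEL also happen to give the same payoffs in every column, bringing the total to 4: bfEL, bfAL, bkEL, bkAL.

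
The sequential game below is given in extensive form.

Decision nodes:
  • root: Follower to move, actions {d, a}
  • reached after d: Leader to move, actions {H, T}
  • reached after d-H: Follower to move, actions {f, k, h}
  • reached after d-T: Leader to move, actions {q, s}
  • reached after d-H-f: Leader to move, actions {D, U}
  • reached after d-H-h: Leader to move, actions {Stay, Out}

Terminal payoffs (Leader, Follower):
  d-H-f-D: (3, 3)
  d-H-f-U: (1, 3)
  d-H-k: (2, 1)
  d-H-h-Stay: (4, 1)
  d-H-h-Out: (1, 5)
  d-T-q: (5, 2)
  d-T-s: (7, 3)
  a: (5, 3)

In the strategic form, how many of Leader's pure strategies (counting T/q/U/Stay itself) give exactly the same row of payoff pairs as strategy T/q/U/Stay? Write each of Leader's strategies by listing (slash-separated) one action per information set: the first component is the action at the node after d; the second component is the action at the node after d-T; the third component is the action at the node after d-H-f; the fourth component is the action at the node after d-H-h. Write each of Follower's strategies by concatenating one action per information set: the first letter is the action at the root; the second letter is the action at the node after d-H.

4

Row for T/q/U/Stay (columns df, dk, dh, af, ak, ah): (5,2) (5,2) (5,2) (5,3) (5,3) (5,3).
Under T/q/U/Stay, Leader's choice at the node after d-H-f and at the node after d-H-h can never be reached regardless of what Follower does, so varying those choices leaves every outcome unchanged.
Holding the reachable choices fixed and varying the unreachable ones freely already gives 2 × 2 = 4 equivalent strategies.
No other strategy reproduces this row, so those 4 are the full class: T/q/D/Stay, T/q/D/Out, T/q/U/Stay, T/q/U/Out.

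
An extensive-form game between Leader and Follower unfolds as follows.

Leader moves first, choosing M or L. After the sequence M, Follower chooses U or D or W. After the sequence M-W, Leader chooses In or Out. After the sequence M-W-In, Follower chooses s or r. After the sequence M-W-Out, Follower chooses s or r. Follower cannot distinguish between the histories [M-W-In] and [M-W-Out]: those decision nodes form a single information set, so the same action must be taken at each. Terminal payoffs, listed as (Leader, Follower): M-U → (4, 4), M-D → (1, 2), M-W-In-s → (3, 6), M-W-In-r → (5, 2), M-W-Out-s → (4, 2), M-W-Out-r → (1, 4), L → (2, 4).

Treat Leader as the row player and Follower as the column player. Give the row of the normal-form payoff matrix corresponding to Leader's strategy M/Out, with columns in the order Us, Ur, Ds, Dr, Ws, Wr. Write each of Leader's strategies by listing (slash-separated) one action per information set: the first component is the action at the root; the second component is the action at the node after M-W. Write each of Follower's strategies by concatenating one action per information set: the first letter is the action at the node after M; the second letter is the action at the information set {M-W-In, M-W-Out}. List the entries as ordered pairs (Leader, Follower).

(4,4) (4,4) (1,2) (1,2) (4,2) (1,4)

vs Us: Leader plays M → Follower plays U at [M] → (4, 4)
vs Ur: Leader plays M → Follower plays U at [M] → (4, 4)
vs Ds: Leader plays M → Follower plays D at [M] → (1, 2)
vs Dr: Leader plays M → Follower plays D at [M] → (1, 2)
vs Ws: Leader plays M → Follower plays W at [M] → Leader plays Out at [M-W] → Follower plays s at [M-W-Out] → (4, 2)
vs Wr: Leader plays M → Follower plays W at [M] → Leader plays Out at [M-W] → Follower plays r at [M-W-Out] → (1, 4)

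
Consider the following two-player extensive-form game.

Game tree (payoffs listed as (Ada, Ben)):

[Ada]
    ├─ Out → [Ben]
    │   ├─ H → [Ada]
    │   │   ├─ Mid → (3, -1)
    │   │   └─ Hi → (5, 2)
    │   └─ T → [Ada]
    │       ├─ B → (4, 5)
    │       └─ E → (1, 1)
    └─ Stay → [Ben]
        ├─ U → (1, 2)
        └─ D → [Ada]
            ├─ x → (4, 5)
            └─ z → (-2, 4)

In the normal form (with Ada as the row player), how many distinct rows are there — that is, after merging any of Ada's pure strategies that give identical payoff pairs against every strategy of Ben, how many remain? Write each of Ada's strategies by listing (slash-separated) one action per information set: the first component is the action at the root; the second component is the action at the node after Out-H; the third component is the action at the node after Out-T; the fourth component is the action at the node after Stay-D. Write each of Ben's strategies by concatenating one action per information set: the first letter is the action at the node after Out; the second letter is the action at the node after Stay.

6

Ada has 16 pure strategies: Out/Mid/B/x, Out/Mid/B/z, Out/Mid/E/x, Out/Mid/E/z, Out/Hi/B/x, Out/Hi/B/z, Out/Hi/E/x, Out/Hi/E/z, Stay/Mid/B/x, Stay/Mid/B/z, Stay/Mid/E/x, Stay/Mid/E/z, Stay/Hi/B/x, Stay/Hi/B/z, Stay/Hi/E/x, Stay/Hi/E/z. Columns: HU, HD, TU, TD.
{Out/Mid/B/x, Out/Mid/B/z} → row (3,-1) (3,-1) (4,5) (4,5)
{Out/Mid/E/x, Out/Mid/E/z} → row (3,-1) (3,-1) (1,1) (1,1)
{Out/Hi/B/x, Out/Hi/B/z} → row (5,2) (5,2) (4,5) (4,5)
{Out/Hi/E/x, Out/Hi/E/z} → row (5,2) (5,2) (1,1) (1,1)
{Stay/Mid/B/x, Stay/Mid/E/x, Stay/Hi/B/x, Stay/Hi/E/x} → row (1,2) (4,5) (1,2) (4,5)
{Stay/Mid/B/z, Stay/Mid/E/z, Stay/Hi/B/z, Stay/Hi/E/z} → row (1,2) (-2,4) (1,2) (-2,4)
That's 6 distinct rows out of 16 strategies.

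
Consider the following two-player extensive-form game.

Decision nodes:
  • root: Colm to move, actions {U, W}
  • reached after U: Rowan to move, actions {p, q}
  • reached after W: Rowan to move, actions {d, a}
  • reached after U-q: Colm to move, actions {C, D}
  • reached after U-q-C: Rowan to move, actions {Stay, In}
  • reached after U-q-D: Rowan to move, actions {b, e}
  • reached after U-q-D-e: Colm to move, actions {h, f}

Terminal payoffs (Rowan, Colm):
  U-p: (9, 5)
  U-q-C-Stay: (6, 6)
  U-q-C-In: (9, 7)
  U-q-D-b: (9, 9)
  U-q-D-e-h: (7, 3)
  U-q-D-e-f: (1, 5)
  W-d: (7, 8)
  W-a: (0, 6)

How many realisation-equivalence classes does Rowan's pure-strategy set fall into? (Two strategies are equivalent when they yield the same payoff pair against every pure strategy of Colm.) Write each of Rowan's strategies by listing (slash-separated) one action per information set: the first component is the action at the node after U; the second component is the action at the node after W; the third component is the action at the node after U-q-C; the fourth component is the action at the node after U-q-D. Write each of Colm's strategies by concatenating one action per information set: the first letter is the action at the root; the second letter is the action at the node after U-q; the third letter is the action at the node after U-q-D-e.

Rowan has 16 pure strategies: p/d/Stay/b, p/d/Stay/e, p/d/In/b, p/d/In/e, p/a/Stay/b, p/a/Stay/e, p/a/In/b, p/a/In/e, q/d/Stay/b, q/d/Stay/e, q/d/In/b, q/d/In/e, q/a/Stay/b, q/a/Stay/e, q/a/In/b, q/a/In/e. Columns: UCh, UCf, UDh, UDf, WCh, WCf, WDh, WDf.
{p/d/Stay/b, p/d/Stay/e, p/d/In/b, p/d/In/e} → row (9,5) (9,5) (9,5) (9,5) (7,8) (7,8) (7,8) (7,8)
{p/a/Stay/b, p/a/Stay/e, p/a/In/b, p/a/In/e} → row (9,5) (9,5) (9,5) (9,5) (0,6) (0,6) (0,6) (0,6)
{q/d/Stay/b} → row (6,6) (6,6) (9,9) (9,9) (7,8) (7,8) (7,8) (7,8)
{q/d/Stay/e} → row (6,6) (6,6) (7,3) (1,5) (7,8) (7,8) (7,8) (7,8)
{q/d/In/b} → row (9,7) (9,7) (9,9) (9,9) (7,8) (7,8) (7,8) (7,8)
{q/d/In/e} → row (9,7) (9,7) (7,3) (1,5) (7,8) (7,8) (7,8) (7,8)
{q/a/Stay/b} → row (6,6) (6,6) (9,9) (9,9) (0,6) (0,6) (0,6) (0,6)
{q/a/Stay/e} → row (6,6) (6,6) (7,3) (1,5) (0,6) (0,6) (0,6) (0,6)
{q/a/In/b} → row (9,7) (9,7) (9,9) (9,9) (0,6) (0,6) (0,6) (0,6)
{q/a/In/e} → row (9,7) (9,7) (7,3) (1,5) (0,6) (0,6) (0,6) (0,6)
That's 10 distinct rows out of 16 strategies.

10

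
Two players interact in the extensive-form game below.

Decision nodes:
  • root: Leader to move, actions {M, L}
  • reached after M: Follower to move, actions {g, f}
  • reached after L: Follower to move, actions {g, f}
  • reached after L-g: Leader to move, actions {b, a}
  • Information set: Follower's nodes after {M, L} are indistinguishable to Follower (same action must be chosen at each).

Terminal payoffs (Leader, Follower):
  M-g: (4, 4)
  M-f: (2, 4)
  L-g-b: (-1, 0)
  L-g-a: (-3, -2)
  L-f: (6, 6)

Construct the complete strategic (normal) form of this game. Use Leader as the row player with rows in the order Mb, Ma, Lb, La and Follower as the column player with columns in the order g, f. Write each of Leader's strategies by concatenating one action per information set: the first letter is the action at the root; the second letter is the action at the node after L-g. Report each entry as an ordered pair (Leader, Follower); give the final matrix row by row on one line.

Row Mb: g→(4,4), f→(2,4)
Row Ma: g→(4,4), f→(2,4)
Row Lb: g→(-1,0), f→(6,6)
Row La: g→(-3,-2), f→(6,6)

Mb: (4,4) (2,4) | Ma: (4,4) (2,4) | Lb: (-1,0) (6,6) | La: (-3,-2) (6,6)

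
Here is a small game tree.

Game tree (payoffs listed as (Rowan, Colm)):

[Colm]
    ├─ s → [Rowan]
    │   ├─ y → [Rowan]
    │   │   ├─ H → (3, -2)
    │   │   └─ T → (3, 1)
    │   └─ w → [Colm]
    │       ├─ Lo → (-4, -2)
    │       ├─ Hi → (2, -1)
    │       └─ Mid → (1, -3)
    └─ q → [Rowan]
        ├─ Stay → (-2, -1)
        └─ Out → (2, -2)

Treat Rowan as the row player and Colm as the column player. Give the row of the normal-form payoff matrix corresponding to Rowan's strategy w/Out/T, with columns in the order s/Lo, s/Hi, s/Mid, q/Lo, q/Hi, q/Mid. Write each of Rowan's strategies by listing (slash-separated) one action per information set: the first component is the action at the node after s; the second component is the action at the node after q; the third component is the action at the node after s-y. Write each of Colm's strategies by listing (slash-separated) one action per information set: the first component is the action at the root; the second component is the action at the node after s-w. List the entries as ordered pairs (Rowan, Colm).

(-4,-2) (2,-1) (1,-3) (2,-2) (2,-2) (2,-2)

vs s/Lo: Colm plays s → Rowan plays w at [s] → Colm plays Lo at [s-w] → (-4, -2)
vs s/Hi: Colm plays s → Rowan plays w at [s] → Colm plays Hi at [s-w] → (2, -1)
vs s/Mid: Colm plays s → Rowan plays w at [s] → Colm plays Mid at [s-w] → (1, -3)
vs q/Lo: Colm plays q → Rowan plays Out at [q] → (2, -2)
vs q/Hi: Colm plays q → Rowan plays Out at [q] → (2, -2)
vs q/Mid: Colm plays q → Rowan plays Out at [q] → (2, -2)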